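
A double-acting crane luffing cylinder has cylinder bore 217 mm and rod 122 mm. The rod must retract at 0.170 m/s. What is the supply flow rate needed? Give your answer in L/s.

Q ≈ 4.30 L/s

Rod-side annular area A_ann = π/4 × (217² − 122²) = 25290 mm^2
Q = A × v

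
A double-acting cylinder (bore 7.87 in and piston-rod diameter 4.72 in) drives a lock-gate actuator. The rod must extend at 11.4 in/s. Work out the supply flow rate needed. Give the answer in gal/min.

Cap-side area A_cap = π/4 × (7.87 in)² = 48.65 in^2
Q = A × v

Q ≈ 144 gal/min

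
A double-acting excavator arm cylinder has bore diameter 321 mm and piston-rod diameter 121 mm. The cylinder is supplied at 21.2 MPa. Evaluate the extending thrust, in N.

Cap-side area A_cap = π/4 × (321 mm)² = 80930 mm^2
F = P × A_cap = 21.2 MPa × A_cap

F ≈ 1.72e6 N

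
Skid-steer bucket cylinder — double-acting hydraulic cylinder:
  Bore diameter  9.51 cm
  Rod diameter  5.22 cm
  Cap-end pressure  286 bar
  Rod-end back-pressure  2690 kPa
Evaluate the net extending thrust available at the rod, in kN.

Cap-side area A_cap = π/4 × (9.51 cm)² = 71.03 cm^2
Rod-side annular area A_ann = π/4 × (9.51² − 5.22²) = 49.63 cm^2
Net thrust = P_cap·A_cap − P_rod·A_ann = 203.2 kN − 13.35 kN

F ≈ 190 kN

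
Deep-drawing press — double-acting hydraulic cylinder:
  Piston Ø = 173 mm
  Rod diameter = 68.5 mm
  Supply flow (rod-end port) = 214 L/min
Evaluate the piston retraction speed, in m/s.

Rod-side annular area A_ann = π/4 × (173² − 68.5²) = 19820 mm^2
Flow into the rod-end port fills the annular volume.
v = Q / A

v ≈ 0.180 m/s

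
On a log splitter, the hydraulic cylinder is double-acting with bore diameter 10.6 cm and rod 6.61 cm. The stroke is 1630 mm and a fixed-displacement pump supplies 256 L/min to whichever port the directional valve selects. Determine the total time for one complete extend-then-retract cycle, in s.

t ≈ 5.43 s

Cap-side area A_cap = π/4 × (10.6 cm)² = 88.25 cm^2
Rod-side annular area A_ann = π/4 × (10.6² − 6.61²) = 53.93 cm^2
t_ext = A_cap·L/Q = 3.371 s
t_ret = A_ann·L/Q = 2.060 s
t_cycle = t_ext + t_ret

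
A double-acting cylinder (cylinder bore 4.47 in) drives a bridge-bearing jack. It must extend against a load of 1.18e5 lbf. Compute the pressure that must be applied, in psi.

Cap-side area A_cap = π/4 × (4.47 in)² = 15.69 in^2
P = F / A = 1.18e5 lbf / A

P ≈ 7520 psi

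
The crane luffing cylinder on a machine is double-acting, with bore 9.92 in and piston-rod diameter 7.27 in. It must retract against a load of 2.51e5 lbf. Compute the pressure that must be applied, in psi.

Rod-side annular area A_ann = π/4 × (9.92² − 7.27²) = 35.78 in^2
Retraction: pressure acts on the annular area.
P = F / A = 2.51e5 lbf / A

P ≈ 7020 psi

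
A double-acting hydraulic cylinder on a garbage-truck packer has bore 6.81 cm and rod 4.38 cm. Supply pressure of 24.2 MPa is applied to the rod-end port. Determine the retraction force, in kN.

Rod-side annular area A_ann = π/4 × (6.81² − 4.38²) = 21.36 cm^2
On retraction the pressure acts on the annular area (bore minus rod).
F = P × A_ann

F ≈ 51.7 kN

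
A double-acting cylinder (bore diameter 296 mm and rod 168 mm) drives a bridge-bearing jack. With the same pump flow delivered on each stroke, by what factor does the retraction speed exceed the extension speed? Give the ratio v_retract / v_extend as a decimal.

Cap-side area A_cap = π/4 × (296 mm)² = 68810 mm^2
Rod-side annular area A_ann = π/4 × (296² − 168²) = 46650 mm^2
For equal Q, v ∝ 1/A, so v_ret/v_ext = A_cap/A_ann.

v_ret/v_ext ≈ 1.48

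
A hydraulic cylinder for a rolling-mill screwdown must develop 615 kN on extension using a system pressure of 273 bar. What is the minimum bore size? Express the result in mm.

D ≈ 169 mm

Extension force acts on the full piston face: F = P × (π/4)D².
D = √(4F / (πP)) = √(4 × 615 kN / (π × 273 bar))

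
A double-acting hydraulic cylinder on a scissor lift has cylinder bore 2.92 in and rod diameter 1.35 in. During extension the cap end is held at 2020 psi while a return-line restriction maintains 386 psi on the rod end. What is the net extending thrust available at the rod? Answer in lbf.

Cap-side area A_cap = π/4 × (2.92 in)² = 6.697 in^2
Rod-side annular area A_ann = π/4 × (2.92² − 1.35²) = 5.265 in^2
Net thrust = P_cap·A_cap − P_rod·A_ann = 13530 lbf − 2032 lbf

F ≈ 11500 lbf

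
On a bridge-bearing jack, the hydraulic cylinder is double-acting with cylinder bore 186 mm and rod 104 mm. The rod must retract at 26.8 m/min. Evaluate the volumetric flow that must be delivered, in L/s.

Rod-side annular area A_ann = π/4 × (186² − 104²) = 18680 mm^2
Q = A × v

Q ≈ 8.34 L/s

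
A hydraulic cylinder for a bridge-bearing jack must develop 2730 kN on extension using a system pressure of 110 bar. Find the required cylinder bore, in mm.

Extension force acts on the full piston face: F = P × (π/4)D².
D = √(4F / (πP)) = √(4 × 2730 kN / (π × 110 bar))

D ≈ 562 mm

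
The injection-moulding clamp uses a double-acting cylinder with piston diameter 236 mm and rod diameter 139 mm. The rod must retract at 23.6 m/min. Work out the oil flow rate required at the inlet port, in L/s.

Q ≈ 11.2 L/s

Rod-side annular area A_ann = π/4 × (236² − 139²) = 28570 mm^2
Q = A × v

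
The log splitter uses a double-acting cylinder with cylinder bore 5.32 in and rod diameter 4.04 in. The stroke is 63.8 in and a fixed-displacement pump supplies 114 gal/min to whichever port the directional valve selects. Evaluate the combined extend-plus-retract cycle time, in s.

t ≈ 4.60 s

Cap-side area A_cap = π/4 × (5.32 in)² = 22.23 in^2
Rod-side annular area A_ann = π/4 × (5.32² − 4.04²) = 9.410 in^2
t_ext = A_cap·L/Q = 3.231 s
t_ret = A_ann·L/Q = 1.368 s
t_cycle = t_ext + t_ret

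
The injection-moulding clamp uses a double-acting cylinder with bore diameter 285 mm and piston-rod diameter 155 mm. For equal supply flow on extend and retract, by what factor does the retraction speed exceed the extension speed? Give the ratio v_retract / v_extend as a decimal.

Cap-side area A_cap = π/4 × (285 mm)² = 63790 mm^2
Rod-side annular area A_ann = π/4 × (285² − 155²) = 44920 mm^2
For equal Q, v ∝ 1/A, so v_ret/v_ext = A_cap/A_ann.

v_ret/v_ext ≈ 1.42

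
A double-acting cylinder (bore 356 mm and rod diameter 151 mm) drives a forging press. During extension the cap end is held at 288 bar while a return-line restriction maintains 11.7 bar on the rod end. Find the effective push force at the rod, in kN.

Cap-side area A_cap = π/4 × (356 mm)² = 99540 mm^2
Rod-side annular area A_ann = π/4 × (356² − 151²) = 81630 mm^2
Net thrust = P_cap·A_cap − P_rod·A_ann = 2867 kN − 95.51 kN

F ≈ 2770 kN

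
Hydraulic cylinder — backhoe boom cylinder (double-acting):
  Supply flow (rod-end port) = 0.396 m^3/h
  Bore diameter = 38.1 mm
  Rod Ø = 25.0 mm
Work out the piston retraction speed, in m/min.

Rod-side annular area A_ann = π/4 × (38.1² − 25.0²) = 649.2 mm^2
Flow into the rod-end port fills the annular volume.
v = Q / A

v ≈ 10.2 m/min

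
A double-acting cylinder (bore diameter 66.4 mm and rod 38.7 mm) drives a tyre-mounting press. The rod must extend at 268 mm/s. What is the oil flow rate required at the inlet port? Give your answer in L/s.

Q ≈ 0.928 L/s

Cap-side area A_cap = π/4 × (66.4 mm)² = 3463 mm^2
Q = A × v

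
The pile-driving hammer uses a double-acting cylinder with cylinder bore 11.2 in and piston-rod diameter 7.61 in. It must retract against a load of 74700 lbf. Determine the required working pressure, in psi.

Rod-side annular area A_ann = π/4 × (11.2² − 7.61²) = 53.04 in^2
Retraction: pressure acts on the annular area.
P = F / A = 74700 lbf / A

P ≈ 1410 psi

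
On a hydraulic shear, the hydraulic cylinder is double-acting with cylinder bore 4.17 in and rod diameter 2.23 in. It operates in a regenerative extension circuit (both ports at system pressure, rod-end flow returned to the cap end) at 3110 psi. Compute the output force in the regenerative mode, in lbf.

F ≈ 12100 lbf

With equal pressure on both faces, forces on the annular region cancel; the net push is pressure × rod cross-section.
Rod cross-section A_rod = π/4 × (2.23 in)² = 3.906 in^2
F = P × A_rod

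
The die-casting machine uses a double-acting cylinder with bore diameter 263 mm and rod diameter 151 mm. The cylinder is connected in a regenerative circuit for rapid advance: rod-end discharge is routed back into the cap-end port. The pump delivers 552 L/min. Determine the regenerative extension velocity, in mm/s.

In regeneration the rod-end outflow joins the pump flow into the cap end, so the net volume the pump must supply per unit advance equals the rod cross-section area.
Rod cross-section A_rod = π/4 × (151 mm)² = 17910 mm^2
v = Q_pump / A_rod

v ≈ 514 mm/s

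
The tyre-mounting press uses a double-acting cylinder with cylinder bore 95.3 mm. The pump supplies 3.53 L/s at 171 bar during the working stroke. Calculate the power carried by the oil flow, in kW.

W ≈ 60.4 kW

Hydraulic power = P × Q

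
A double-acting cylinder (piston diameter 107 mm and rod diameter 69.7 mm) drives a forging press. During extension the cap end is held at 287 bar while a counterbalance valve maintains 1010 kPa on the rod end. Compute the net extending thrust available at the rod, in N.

Cap-side area A_cap = π/4 × (107 mm)² = 8992 mm^2
Rod-side annular area A_ann = π/4 × (107² − 69.7²) = 5176 mm^2
Net thrust = P_cap·A_cap − P_rod·A_ann = 2.581e5 N − 5228 N

F ≈ 2.53e5 N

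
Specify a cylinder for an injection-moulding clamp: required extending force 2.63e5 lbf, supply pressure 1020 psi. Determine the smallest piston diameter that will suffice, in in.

D ≈ 18.1 in

Extension force acts on the full piston face: F = P × (π/4)D².
D = √(4F / (πP)) = √(4 × 2.63e5 lbf / (π × 1020 psi))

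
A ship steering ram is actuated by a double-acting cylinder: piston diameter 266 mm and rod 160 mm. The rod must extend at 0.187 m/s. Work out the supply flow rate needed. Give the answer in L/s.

Q ≈ 10.4 L/s

Cap-side area A_cap = π/4 × (266 mm)² = 55570 mm^2
Q = A × v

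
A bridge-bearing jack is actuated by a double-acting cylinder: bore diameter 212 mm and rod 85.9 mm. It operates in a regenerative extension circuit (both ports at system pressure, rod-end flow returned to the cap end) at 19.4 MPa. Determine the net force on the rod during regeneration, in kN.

F ≈ 112 kN

With equal pressure on both faces, forces on the annular region cancel; the net push is pressure × rod cross-section.
Rod cross-section A_rod = π/4 × (85.9 mm)² = 5795 mm^2
F = P × A_rod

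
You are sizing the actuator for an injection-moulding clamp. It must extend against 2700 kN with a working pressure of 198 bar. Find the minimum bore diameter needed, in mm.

Extension force acts on the full piston face: F = P × (π/4)D².
D = √(4F / (πP)) = √(4 × 2700 kN / (π × 198 bar))

D ≈ 417 mm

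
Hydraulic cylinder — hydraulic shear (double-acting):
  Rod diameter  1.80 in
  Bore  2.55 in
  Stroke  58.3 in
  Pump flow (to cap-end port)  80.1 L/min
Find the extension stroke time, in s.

Cap-side area A_cap = π/4 × (2.55 in)² = 5.107 in^2
Swept volume V = A × L; t = V / Q = A·L / Q

t ≈ 3.65 s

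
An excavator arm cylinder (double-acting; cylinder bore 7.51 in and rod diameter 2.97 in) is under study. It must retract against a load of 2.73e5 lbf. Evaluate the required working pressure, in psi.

P ≈ 7310 psi

Rod-side annular area A_ann = π/4 × (7.51² − 2.97²) = 37.37 in^2
Retraction: pressure acts on the annular area.
P = F / A = 2.73e5 lbf / A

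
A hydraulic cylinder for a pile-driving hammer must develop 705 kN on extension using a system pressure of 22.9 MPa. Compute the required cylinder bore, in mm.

Extension force acts on the full piston face: F = P × (π/4)D².
D = √(4F / (πP)) = √(4 × 705 kN / (π × 22.9 MPa))

D ≈ 198 mm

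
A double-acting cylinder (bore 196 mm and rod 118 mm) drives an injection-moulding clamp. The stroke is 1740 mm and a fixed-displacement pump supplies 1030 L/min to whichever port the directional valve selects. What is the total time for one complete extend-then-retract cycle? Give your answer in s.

Cap-side area A_cap = π/4 × (196 mm)² = 30170 mm^2
Rod-side annular area A_ann = π/4 × (196² − 118²) = 19240 mm^2
t_ext = A_cap·L/Q = 3.058 s
t_ret = A_ann·L/Q = 1.950 s
t_cycle = t_ext + t_ret

t ≈ 5.01 s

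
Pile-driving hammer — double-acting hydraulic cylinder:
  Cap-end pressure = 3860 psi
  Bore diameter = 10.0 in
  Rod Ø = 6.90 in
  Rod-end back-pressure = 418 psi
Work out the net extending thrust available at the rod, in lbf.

F ≈ 2.86e5 lbf

Cap-side area A_cap = π/4 × (10.0 in)² = 78.54 in^2
Rod-side annular area A_ann = π/4 × (10.0² − 6.90²) = 41.15 in^2
Net thrust = P_cap·A_cap − P_rod·A_ann = 3.032e5 lbf − 17200 lbf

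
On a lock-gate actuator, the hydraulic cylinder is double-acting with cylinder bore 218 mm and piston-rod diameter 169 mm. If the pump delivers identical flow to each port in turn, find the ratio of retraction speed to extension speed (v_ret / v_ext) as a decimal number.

Cap-side area A_cap = π/4 × (218 mm)² = 37330 mm^2
Rod-side annular area A_ann = π/4 × (218² − 169²) = 14890 mm^2
For equal Q, v ∝ 1/A, so v_ret/v_ext = A_cap/A_ann.

v_ret/v_ext ≈ 2.51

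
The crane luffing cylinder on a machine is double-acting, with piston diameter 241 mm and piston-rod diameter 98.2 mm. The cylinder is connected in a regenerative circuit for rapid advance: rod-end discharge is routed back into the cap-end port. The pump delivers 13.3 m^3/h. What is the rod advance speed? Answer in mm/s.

v ≈ 488 mm/s

In regeneration the rod-end outflow joins the pump flow into the cap end, so the net volume the pump must supply per unit advance equals the rod cross-section area.
Rod cross-section A_rod = π/4 × (98.2 mm)² = 7574 mm^2
v = Q_pump / A_rod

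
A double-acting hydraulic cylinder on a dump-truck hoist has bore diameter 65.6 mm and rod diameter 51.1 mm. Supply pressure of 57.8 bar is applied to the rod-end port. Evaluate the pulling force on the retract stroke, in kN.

F ≈ 7.68 kN

Rod-side annular area A_ann = π/4 × (65.6² − 51.1²) = 1329 mm^2
On retraction the pressure acts on the annular area (bore minus rod).
F = P × A_ann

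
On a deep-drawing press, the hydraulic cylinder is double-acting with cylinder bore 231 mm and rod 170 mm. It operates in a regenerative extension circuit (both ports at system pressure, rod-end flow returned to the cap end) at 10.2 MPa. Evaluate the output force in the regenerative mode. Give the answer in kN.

With equal pressure on both faces, forces on the annular region cancel; the net push is pressure × rod cross-section.
Rod cross-section A_rod = π/4 × (170 mm)² = 22700 mm^2
F = P × A_rod

F ≈ 232 kN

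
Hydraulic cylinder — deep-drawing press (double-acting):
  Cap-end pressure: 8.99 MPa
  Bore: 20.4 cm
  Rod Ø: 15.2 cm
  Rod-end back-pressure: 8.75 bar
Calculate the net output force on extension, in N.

Cap-side area A_cap = π/4 × (20.4 cm)² = 326.9 cm^2
Rod-side annular area A_ann = π/4 × (20.4² − 15.2²) = 145.4 cm^2
Net thrust = P_cap·A_cap − P_rod·A_ann = 2.938e5 N − 12720 N

F ≈ 2.81e5 N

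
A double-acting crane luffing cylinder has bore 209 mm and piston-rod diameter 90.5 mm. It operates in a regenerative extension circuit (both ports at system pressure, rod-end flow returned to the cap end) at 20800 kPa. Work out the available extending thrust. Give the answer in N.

F ≈ 1.34e5 N

With equal pressure on both faces, forces on the annular region cancel; the net push is pressure × rod cross-section.
Rod cross-section A_rod = π/4 × (90.5 mm)² = 6433 mm^2
F = P × A_rod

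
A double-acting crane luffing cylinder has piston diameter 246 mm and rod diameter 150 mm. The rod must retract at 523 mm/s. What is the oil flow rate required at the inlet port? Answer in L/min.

Q ≈ 937 L/min

Rod-side annular area A_ann = π/4 × (246² − 150²) = 29860 mm^2
Q = A × v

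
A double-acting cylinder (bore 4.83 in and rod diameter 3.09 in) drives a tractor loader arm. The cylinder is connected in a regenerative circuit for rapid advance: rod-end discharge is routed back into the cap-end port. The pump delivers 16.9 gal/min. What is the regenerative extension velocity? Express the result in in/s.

In regeneration the rod-end outflow joins the pump flow into the cap end, so the net volume the pump must supply per unit advance equals the rod cross-section area.
Rod cross-section A_rod = π/4 × (3.09 in)² = 7.499 in^2
v = Q_pump / A_rod

v ≈ 8.68 in/s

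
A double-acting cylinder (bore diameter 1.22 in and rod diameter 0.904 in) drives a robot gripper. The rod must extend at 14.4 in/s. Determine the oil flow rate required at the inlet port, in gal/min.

Cap-side area A_cap = π/4 × (1.22 in)² = 1.169 in^2
Q = A × v

Q ≈ 4.37 gal/min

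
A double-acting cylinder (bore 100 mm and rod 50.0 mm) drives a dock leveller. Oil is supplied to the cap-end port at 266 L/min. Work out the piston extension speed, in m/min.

Cap-side area A_cap = π/4 × (100 mm)² = 7854 mm^2
v = Q / A

v ≈ 33.9 m/min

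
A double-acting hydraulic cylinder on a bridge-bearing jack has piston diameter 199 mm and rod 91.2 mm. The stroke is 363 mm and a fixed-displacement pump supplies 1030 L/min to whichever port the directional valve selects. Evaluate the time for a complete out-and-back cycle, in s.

Cap-side area A_cap = π/4 × (199 mm)² = 31100 mm^2
Rod-side annular area A_ann = π/4 × (199² − 91.2²) = 24570 mm^2
t_ext = A_cap·L/Q = 0.6577 s
t_ret = A_ann·L/Q = 0.5195 s
t_cycle = t_ext + t_ret

t ≈ 1.18 s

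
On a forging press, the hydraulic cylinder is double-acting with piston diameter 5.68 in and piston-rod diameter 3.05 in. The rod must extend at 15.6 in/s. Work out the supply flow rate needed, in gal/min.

Q ≈ 103 gal/min

Cap-side area A_cap = π/4 × (5.68 in)² = 25.34 in^2
Q = A × v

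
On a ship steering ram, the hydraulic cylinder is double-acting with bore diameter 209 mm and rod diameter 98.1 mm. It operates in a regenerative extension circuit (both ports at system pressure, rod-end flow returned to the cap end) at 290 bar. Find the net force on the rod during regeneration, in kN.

F ≈ 219 kN

With equal pressure on both faces, forces on the annular region cancel; the net push is pressure × rod cross-section.
Rod cross-section A_rod = π/4 × (98.1 mm)² = 7558 mm^2
F = P × A_rod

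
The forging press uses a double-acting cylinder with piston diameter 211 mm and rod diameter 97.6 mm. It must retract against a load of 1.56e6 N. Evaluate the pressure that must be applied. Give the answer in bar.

Rod-side annular area A_ann = π/4 × (211² − 97.6²) = 27490 mm^2
Retraction: pressure acts on the annular area.
P = F / A = 1.56e6 N / A

P ≈ 568 bar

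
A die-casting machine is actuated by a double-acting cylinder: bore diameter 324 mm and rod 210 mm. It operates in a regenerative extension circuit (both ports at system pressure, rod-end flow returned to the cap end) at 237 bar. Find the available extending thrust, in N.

With equal pressure on both faces, forces on the annular region cancel; the net push is pressure × rod cross-section.
Rod cross-section A_rod = π/4 × (210 mm)² = 34640 mm^2
F = P × A_rod

F ≈ 8.21e5 N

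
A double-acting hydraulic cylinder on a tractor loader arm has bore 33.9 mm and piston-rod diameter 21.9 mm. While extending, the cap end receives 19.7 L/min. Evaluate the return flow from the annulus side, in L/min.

Q_out ≈ 11.5 L/min

Cap-side area A_cap = π/4 × (33.9 mm)² = 902.6 mm^2
Rod-side annular area A_ann = π/4 × (33.9² − 21.9²) = 525.9 mm^2
Piston speed v = Q_in/A_cap; rod-end outflow Q_out = v × A_ann = Q_in × A_ann/A_cap.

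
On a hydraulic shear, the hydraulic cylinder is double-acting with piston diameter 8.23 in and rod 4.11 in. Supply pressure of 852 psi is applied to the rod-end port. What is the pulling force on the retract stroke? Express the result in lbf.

Rod-side annular area A_ann = π/4 × (8.23² − 4.11²) = 39.93 in^2
On retraction the pressure acts on the annular area (bore minus rod).
F = P × A_ann

F ≈ 34000 lbf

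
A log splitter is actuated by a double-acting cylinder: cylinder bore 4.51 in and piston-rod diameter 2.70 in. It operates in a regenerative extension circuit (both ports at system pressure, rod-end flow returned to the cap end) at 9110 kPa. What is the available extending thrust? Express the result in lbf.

F ≈ 7570 lbf

With equal pressure on both faces, forces on the annular region cancel; the net push is pressure × rod cross-section.
Rod cross-section A_rod = π/4 × (2.70 in)² = 5.726 in^2
F = P × A_rod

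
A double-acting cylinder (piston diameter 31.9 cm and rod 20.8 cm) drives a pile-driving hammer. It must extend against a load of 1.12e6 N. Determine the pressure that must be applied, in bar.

Cap-side area A_cap = π/4 × (31.9 cm)² = 799.2 cm^2
P = F / A = 1.12e6 N / A

P ≈ 140 bar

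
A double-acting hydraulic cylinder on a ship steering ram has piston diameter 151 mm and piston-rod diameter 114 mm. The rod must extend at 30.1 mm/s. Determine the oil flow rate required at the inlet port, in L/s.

Cap-side area A_cap = π/4 × (151 mm)² = 17910 mm^2
Q = A × v

Q ≈ 0.539 L/s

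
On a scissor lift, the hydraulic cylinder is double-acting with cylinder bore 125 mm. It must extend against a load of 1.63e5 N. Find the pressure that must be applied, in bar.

Cap-side area A_cap = π/4 × (125 mm)² = 12270 mm^2
P = F / A = 1.63e5 N / A

P ≈ 133 bar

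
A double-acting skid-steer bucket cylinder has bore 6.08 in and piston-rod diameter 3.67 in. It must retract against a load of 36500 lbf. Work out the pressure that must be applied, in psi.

Rod-side annular area A_ann = π/4 × (6.08² − 3.67²) = 18.45 in^2
Retraction: pressure acts on the annular area.
P = F / A = 36500 lbf / A

P ≈ 1980 psi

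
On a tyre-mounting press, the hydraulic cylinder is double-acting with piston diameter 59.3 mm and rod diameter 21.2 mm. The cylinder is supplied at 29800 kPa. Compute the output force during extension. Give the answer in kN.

Cap-side area A_cap = π/4 × (59.3 mm)² = 2762 mm^2
F = P × A_cap = 29800 kPa × A_cap

F ≈ 82.3 kN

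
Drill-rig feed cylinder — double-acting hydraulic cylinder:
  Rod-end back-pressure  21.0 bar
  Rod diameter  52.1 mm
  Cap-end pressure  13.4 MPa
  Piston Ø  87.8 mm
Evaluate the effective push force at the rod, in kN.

Cap-side area A_cap = π/4 × (87.8 mm)² = 6055 mm^2
Rod-side annular area A_ann = π/4 × (87.8² − 52.1²) = 3923 mm^2
Net thrust = P_cap·A_cap − P_rod·A_ann = 81.13 kN − 8.237 kN

F ≈ 72.9 kN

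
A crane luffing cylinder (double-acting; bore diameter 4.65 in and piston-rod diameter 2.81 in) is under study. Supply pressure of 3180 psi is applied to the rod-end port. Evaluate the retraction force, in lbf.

F ≈ 34300 lbf

Rod-side annular area A_ann = π/4 × (4.65² − 2.81²) = 10.78 in^2
On retraction the pressure acts on the annular area (bore minus rod).
F = P × A_ann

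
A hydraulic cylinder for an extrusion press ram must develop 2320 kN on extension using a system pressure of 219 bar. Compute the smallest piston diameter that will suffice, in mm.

D ≈ 367 mm

Extension force acts on the full piston face: F = P × (π/4)D².
D = √(4F / (πP)) = √(4 × 2320 kN / (π × 219 bar))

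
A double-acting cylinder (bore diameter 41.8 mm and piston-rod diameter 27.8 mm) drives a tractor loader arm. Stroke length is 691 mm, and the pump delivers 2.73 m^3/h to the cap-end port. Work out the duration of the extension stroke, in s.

Cap-side area A_cap = π/4 × (41.8 mm)² = 1372 mm^2
Swept volume V = A × L; t = V / Q = A·L / Q

t ≈ 1.25 s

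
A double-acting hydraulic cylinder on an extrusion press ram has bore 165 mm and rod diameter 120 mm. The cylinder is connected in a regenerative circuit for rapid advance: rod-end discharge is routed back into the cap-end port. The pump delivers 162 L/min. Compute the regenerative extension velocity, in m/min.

In regeneration the rod-end outflow joins the pump flow into the cap end, so the net volume the pump must supply per unit advance equals the rod cross-section area.
Rod cross-section A_rod = π/4 × (120 mm)² = 11310 mm^2
v = Q_pump / A_rod

v ≈ 14.3 m/min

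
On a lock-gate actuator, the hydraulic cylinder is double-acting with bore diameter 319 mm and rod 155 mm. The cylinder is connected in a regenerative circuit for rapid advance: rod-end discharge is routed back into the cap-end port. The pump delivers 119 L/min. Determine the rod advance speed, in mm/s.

In regeneration the rod-end outflow joins the pump flow into the cap end, so the net volume the pump must supply per unit advance equals the rod cross-section area.
Rod cross-section A_rod = π/4 × (155 mm)² = 18870 mm^2
v = Q_pump / A_rod

v ≈ 105 mm/s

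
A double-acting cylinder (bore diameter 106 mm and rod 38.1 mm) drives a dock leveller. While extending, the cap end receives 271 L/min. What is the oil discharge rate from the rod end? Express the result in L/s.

Cap-side area A_cap = π/4 × (106 mm)² = 8825 mm^2
Rod-side annular area A_ann = π/4 × (106² − 38.1²) = 7685 mm^2
Piston speed v = Q_in/A_cap; rod-end outflow Q_out = v × A_ann = Q_in × A_ann/A_cap.

Q_out ≈ 3.93 L/s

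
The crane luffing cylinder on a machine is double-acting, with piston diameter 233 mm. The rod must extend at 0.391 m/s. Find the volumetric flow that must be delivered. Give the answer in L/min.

Cap-side area A_cap = π/4 × (233 mm)² = 42640 mm^2
Q = A × v

Q ≈ 1000 L/min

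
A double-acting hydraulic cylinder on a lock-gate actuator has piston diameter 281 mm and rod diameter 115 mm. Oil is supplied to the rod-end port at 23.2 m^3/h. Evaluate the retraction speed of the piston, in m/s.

v ≈ 0.125 m/s

Rod-side annular area A_ann = π/4 × (281² − 115²) = 51630 mm^2
Flow into the rod-end port fills the annular volume.
v = Q / A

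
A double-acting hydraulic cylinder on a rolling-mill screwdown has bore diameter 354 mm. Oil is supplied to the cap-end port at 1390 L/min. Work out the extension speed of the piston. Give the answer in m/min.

Cap-side area A_cap = π/4 × (354 mm)² = 98420 mm^2
v = Q / A

v ≈ 14.1 m/min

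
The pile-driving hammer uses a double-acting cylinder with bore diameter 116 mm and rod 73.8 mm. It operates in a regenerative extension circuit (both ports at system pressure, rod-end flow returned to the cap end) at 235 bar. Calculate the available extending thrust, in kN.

F ≈ 101 kN

With equal pressure on both faces, forces on the annular region cancel; the net push is pressure × rod cross-section.
Rod cross-section A_rod = π/4 × (73.8 mm)² = 4278 mm^2
F = P × A_rod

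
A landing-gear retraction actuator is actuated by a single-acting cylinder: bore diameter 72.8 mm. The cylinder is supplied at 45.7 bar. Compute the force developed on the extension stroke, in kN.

Cap-side area A_cap = π/4 × (72.8 mm)² = 4162 mm^2
F = P × A_cap = 45.7 bar × A_cap

F ≈ 19.0 kN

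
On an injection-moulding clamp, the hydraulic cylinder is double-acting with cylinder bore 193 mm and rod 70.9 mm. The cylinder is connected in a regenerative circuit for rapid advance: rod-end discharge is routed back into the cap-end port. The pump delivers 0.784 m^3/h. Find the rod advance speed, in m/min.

In regeneration the rod-end outflow joins the pump flow into the cap end, so the net volume the pump must supply per unit advance equals the rod cross-section area.
Rod cross-section A_rod = π/4 × (70.9 mm)² = 3948 mm^2
v = Q_pump / A_rod

v ≈ 3.31 m/min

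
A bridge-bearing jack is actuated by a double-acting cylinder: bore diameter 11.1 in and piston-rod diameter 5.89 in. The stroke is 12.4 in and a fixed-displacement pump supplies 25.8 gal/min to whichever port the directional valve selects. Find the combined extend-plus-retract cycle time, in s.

t ≈ 20.8 s

Cap-side area A_cap = π/4 × (11.1 in)² = 96.77 in^2
Rod-side annular area A_ann = π/4 × (11.1² − 5.89²) = 69.52 in^2
t_ext = A_cap·L/Q = 12.08 s
t_ret = A_ann·L/Q = 8.679 s
t_cycle = t_ext + t_ret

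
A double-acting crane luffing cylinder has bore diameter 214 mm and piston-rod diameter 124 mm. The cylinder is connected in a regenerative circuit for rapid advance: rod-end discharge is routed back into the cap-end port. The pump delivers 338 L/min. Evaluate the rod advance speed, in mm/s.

v ≈ 466 mm/s

In regeneration the rod-end outflow joins the pump flow into the cap end, so the net volume the pump must supply per unit advance equals the rod cross-section area.
Rod cross-section A_rod = π/4 × (124 mm)² = 12080 mm^2
v = Q_pump / A_rod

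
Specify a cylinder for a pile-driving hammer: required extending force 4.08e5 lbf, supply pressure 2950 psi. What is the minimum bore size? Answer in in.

Extension force acts on the full piston face: F = P × (π/4)D².
D = √(4F / (πP)) = √(4 × 4.08e5 lbf / (π × 2950 psi))

D ≈ 13.3 in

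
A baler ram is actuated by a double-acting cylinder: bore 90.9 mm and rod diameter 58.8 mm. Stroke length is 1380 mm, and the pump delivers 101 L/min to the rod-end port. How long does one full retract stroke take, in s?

Rod-side annular area A_ann = π/4 × (90.9² − 58.8²) = 3774 mm^2
Swept volume V = A × L; t = V / Q = A·L / Q

t ≈ 3.09 s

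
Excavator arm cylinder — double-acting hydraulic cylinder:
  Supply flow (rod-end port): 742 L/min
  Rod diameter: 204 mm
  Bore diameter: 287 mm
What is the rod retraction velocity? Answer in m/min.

v ≈ 23.2 m/min

Rod-side annular area A_ann = π/4 × (287² − 204²) = 32010 mm^2
Flow into the rod-end port fills the annular volume.
v = Q / A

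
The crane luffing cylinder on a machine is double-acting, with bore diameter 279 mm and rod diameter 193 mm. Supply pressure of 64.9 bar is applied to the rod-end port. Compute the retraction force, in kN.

F ≈ 207 kN

Rod-side annular area A_ann = π/4 × (279² − 193²) = 31880 mm^2
On retraction the pressure acts on the annular area (bore minus rod).
F = P × A_ann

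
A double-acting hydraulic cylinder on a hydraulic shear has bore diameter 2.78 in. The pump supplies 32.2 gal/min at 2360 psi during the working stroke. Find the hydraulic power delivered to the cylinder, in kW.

W ≈ 33.1 kW

Hydraulic power = P × Q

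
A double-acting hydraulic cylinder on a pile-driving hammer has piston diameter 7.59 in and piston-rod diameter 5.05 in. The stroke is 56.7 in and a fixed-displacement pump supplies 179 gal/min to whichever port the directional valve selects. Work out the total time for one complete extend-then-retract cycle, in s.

Cap-side area A_cap = π/4 × (7.59 in)² = 45.25 in^2
Rod-side annular area A_ann = π/4 × (7.59² − 5.05²) = 25.22 in^2
t_ext = A_cap·L/Q = 3.723 s
t_ret = A_ann·L/Q = 2.075 s
t_cycle = t_ext + t_ret

t ≈ 5.80 s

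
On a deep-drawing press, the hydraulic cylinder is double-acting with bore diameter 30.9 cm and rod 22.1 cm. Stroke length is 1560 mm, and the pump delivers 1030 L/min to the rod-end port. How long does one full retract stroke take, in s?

t ≈ 3.33 s

Rod-side annular area A_ann = π/4 × (30.9² − 22.1²) = 366.3 cm^2
Swept volume V = A × L; t = V / Q = A·L / Q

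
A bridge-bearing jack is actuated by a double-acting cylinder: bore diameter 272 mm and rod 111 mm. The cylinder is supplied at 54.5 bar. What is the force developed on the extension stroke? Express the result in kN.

F ≈ 317 kN

Cap-side area A_cap = π/4 × (272 mm)² = 58110 mm^2
F = P × A_cap = 54.5 bar × A_cap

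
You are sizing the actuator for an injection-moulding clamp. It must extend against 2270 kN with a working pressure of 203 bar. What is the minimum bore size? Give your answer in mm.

D ≈ 377 mm

Extension force acts on the full piston face: F = P × (π/4)D².
D = √(4F / (πP)) = √(4 × 2270 kN / (π × 203 bar))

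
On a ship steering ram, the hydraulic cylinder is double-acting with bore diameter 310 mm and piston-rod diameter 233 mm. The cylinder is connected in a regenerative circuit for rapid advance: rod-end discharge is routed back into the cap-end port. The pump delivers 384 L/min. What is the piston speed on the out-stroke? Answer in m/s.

v ≈ 0.150 m/s

In regeneration the rod-end outflow joins the pump flow into the cap end, so the net volume the pump must supply per unit advance equals the rod cross-section area.
Rod cross-section A_rod = π/4 × (233 mm)² = 42640 mm^2
v = Q_pump / A_rod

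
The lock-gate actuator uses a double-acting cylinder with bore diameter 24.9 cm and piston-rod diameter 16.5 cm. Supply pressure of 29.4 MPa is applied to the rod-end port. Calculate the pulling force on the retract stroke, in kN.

Rod-side annular area A_ann = π/4 × (24.9² − 16.5²) = 273.1 cm^2
On retraction the pressure acts on the annular area (bore minus rod).
F = P × A_ann

F ≈ 803 kN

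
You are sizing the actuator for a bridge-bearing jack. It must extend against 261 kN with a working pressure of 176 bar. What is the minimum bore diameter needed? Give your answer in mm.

D ≈ 137 mm

Extension force acts on the full piston face: F = P × (π/4)D².
D = √(4F / (πP)) = √(4 × 261 kN / (π × 176 bar))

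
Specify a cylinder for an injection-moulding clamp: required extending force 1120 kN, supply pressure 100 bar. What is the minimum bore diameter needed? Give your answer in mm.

Extension force acts on the full piston face: F = P × (π/4)D².
D = √(4F / (πP)) = √(4 × 1120 kN / (π × 100 bar))

D ≈ 378 mm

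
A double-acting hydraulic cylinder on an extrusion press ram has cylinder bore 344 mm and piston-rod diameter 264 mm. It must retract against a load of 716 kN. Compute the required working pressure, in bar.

Rod-side annular area A_ann = π/4 × (344² − 264²) = 38200 mm^2
Retraction: pressure acts on the annular area.
P = F / A = 716 kN / A

P ≈ 187 bar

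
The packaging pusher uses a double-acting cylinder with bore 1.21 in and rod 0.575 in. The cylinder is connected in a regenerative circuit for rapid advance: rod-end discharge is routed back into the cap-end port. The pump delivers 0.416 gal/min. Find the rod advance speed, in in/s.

v ≈ 6.17 in/s

In regeneration the rod-end outflow joins the pump flow into the cap end, so the net volume the pump must supply per unit advance equals the rod cross-section area.
Rod cross-section A_rod = π/4 × (0.575 in)² = 0.2597 in^2
v = Q_pump / A_rod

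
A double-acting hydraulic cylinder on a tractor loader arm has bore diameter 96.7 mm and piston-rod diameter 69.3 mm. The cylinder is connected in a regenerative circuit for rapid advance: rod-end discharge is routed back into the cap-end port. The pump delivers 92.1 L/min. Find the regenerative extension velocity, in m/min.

v ≈ 24.4 m/min

In regeneration the rod-end outflow joins the pump flow into the cap end, so the net volume the pump must supply per unit advance equals the rod cross-section area.
Rod cross-section A_rod = π/4 × (69.3 mm)² = 3772 mm^2
v = Q_pump / A_rod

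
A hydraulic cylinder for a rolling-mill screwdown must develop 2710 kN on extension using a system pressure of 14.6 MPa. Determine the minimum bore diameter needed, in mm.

D ≈ 486 mm

Extension force acts on the full piston face: F = P × (π/4)D².
D = √(4F / (πP)) = √(4 × 2710 kN / (π × 14.6 MPa))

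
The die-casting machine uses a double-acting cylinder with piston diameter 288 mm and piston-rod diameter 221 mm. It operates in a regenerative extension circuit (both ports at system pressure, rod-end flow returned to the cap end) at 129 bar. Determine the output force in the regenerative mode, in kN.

With equal pressure on both faces, forces on the annular region cancel; the net push is pressure × rod cross-section.
Rod cross-section A_rod = π/4 × (221 mm)² = 38360 mm^2
F = P × A_rod

F ≈ 495 kN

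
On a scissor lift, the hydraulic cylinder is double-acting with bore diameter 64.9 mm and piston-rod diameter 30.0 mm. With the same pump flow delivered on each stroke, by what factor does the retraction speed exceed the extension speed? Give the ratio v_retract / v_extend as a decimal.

v_ret/v_ext ≈ 1.27

Cap-side area A_cap = π/4 × (64.9 mm)² = 3308 mm^2
Rod-side annular area A_ann = π/4 × (64.9² − 30.0²) = 2601 mm^2
For equal Q, v ∝ 1/A, so v_ret/v_ext = A_cap/A_ann.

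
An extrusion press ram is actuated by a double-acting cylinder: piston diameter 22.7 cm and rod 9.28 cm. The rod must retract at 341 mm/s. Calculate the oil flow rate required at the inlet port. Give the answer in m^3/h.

Rod-side annular area A_ann = π/4 × (22.7² − 9.28²) = 337.1 cm^2
Q = A × v

Q ≈ 41.4 m^3/h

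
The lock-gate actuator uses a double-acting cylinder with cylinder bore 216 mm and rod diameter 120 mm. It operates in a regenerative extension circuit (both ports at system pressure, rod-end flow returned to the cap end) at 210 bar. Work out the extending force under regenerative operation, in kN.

F ≈ 238 kN

With equal pressure on both faces, forces on the annular region cancel; the net push is pressure × rod cross-section.
Rod cross-section A_rod = π/4 × (120 mm)² = 11310 mm^2
F = P × A_rod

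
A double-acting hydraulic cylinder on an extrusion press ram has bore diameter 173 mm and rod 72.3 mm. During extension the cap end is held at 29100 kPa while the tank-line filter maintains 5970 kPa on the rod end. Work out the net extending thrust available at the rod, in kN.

Cap-side area A_cap = π/4 × (173 mm)² = 23510 mm^2
Rod-side annular area A_ann = π/4 × (173² − 72.3²) = 19400 mm^2
Net thrust = P_cap·A_cap − P_rod·A_ann = 684.0 kN − 115.8 kN

F ≈ 568 kN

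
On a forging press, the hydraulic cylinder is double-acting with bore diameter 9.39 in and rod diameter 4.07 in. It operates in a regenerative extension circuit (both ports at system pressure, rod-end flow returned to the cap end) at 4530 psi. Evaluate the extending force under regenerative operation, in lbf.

With equal pressure on both faces, forces on the annular region cancel; the net push is pressure × rod cross-section.
Rod cross-section A_rod = π/4 × (4.07 in)² = 13.01 in^2
F = P × A_rod

F ≈ 58900 lbf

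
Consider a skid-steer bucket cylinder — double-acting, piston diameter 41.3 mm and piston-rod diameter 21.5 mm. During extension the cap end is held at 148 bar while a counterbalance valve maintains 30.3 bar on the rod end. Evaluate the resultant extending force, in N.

F ≈ 16900 N

Cap-side area A_cap = π/4 × (41.3 mm)² = 1340 mm^2
Rod-side annular area A_ann = π/4 × (41.3² − 21.5²) = 976.6 mm^2
Net thrust = P_cap·A_cap − P_rod·A_ann = 19830 N − 2959 N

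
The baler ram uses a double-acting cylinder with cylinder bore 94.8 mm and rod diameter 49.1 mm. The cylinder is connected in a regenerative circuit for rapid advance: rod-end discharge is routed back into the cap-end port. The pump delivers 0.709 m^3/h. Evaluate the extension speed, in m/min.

v ≈ 6.24 m/min

In regeneration the rod-end outflow joins the pump flow into the cap end, so the net volume the pump must supply per unit advance equals the rod cross-section area.
Rod cross-section A_rod = π/4 × (49.1 mm)² = 1893 mm^2
v = Q_pump / A_rod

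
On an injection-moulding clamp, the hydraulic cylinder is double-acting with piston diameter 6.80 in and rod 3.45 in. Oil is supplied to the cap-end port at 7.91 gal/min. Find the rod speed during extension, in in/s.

Cap-side area A_cap = π/4 × (6.80 in)² = 36.32 in^2
v = Q / A

v ≈ 0.839 in/s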